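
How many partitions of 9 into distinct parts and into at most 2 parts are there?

Listing the qualifying partitions of 9:
9
8,1
7,2
6,3
5,4
That's 5 in total.

5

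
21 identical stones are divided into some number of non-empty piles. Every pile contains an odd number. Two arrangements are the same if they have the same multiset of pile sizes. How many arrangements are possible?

There are 76 such partitions.

76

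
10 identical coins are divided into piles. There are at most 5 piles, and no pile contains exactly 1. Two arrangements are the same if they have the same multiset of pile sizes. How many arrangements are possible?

Enumerating:
10
8, 2
7, 3
6, 4
6, 2, 2
5, 5
5, 3, 2
4, 4, 2
4, 3, 3
4, 2, 2, 2
3, 3, 2, 2
2, 2, 2, 2, 2
That's 12 in total.

12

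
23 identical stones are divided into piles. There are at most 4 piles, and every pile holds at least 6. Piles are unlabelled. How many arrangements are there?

12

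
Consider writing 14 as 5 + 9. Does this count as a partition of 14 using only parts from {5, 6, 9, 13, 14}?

Yes

The parts sum to 14, and the condition 'each summand belongs to {5, 6, 9, 13, 14}' holds.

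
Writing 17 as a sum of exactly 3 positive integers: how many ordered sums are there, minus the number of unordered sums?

96

Ordered (compositions into 3 parts): C(16,2) = 120.
Partitions of 17 into exactly 3 parts: 24.
Difference: 120 − 24 = 96.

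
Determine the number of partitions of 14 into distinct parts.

The partitions of 14 that satisfy the conditions:
14
13,1
12,2
11,3
11,2,1
10,4
10,3,1
9,5
9,4,1
9,3,2
8,6
8,5,1
8,4,2
8,3,2,1
7,6,1
7,5,2
7,4,3
7,4,2,1
6,5,3
6,5,2,1
6,4,3,1
5,4,3,2
Counting gives 22.

22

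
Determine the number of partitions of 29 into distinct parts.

Enumerating by decreasing first part gives 256 partitions in all.

256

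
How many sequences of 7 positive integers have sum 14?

1716

A composition of 14 into 7 positive parts is chosen by placing 6 dividers among the 13 gaps between 14 units: C(13,6) = 1716.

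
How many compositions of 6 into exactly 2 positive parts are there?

Equivalently, choose which 1 of the 5 gaps become plus signs: C(5,1) = 5.

5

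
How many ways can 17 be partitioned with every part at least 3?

25

The partitions of 17 that satisfy the conditions:
17
14, 3
13, 4
12, 5
11, 6
11, 3, 3
10, 7
10, 4, 3
9, 8
9, 5, 3
9, 4, 4
8, 6, 3
8, 5, 4
8, 3, 3, 3
7, 7, 3
7, 6, 4
7, 5, 5
7, 4, 3, 3
6, 6, 5
6, 5, 3, 3
6, 4, 4, 3
5, 5, 4, 3
5, 4, 4, 4
5, 3, 3, 3, 3
4, 4, 3, 3, 3
Counting gives 25.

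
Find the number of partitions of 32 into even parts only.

231

There are 231 such partitions.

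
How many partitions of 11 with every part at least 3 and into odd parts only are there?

Enumerating:
11
5 + 3 + 3

2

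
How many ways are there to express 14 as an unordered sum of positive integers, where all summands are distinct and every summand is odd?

The partitions of 14 that satisfy the conditions:
1,13
3,11
5,9

3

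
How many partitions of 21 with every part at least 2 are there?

A full systematic count gives 165.

165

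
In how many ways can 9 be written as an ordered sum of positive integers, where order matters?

256

The number of compositions of n is 2^(n−1); here 2^8 = 256.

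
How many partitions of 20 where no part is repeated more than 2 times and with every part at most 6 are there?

36

There are too many to list fully; the first 12 (by largest part) are:
6, 6, 5, 3
6, 6, 5, 2, 1
6, 6, 4, 4
6, 6, 4, 3, 1
6, 6, 4, 2, 2
6, 6, 4, 2, 1, 1
6, 6, 3, 3, 2
6, 6, 3, 3, 1, 1
6, 6, 3, 2, 2, 1
6, 5, 5, 4
6, 5, 5, 3, 1
6, 5, 5, 2, 2
…and 24 more, for 36 total.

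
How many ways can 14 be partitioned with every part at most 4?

47

There are too many to list fully; the first 12 (by largest part) are:
4+4+4+2
4+4+4+1+1
4+4+3+3
4+4+3+2+1
4+4+3+1+1+1
4+4+2+2+2
4+4+2+2+1+1
4+4+2+1+1+1+1
4+4+1+1+1+1+1+1
4+3+3+3+1
4+3+3+2+2
4+3+3+2+1+1
…and 35 more, for 47 total.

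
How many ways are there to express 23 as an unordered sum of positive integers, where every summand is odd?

104

Systematic enumeration (by largest part, then next-largest, …) yields 104.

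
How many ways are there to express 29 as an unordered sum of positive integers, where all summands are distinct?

Enumerating by decreasing first part gives 256 partitions in all.

256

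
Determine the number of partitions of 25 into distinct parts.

There are 142 such partitions.

142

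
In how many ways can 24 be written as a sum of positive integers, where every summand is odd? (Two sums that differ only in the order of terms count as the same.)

Counting exhaustively, 122 partitions satisfy the conditions.

122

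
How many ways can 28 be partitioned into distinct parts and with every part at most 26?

220

Enumerating by decreasing first part gives 220 partitions in all.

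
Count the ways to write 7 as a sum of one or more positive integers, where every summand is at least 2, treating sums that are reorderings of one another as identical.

The partitions of 7 that satisfy the conditions:
7
2, 5
3, 4
2, 2, 3
That's 4 in total.

4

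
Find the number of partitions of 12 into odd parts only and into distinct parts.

The partitions of 12 that satisfy the conditions:
1 + 11
3 + 9
5 + 7
Counting gives 3.

3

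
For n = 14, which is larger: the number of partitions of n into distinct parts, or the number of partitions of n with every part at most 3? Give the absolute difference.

2

Partitions of 14 into distinct parts: 22.
Partitions of 14 with every part at most 3: 24.
|22 − 24| = 2.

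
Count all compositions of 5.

16

There are 4 gaps and each independently is a cut or not, giving 2^4 = 16.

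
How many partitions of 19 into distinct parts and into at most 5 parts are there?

54

A partial list (first 12 by largest part):
19
18 + 1
17 + 2
16 + 3
16 + 2 + 1
15 + 4
15 + 3 + 1
14 + 5
14 + 4 + 1
14 + 3 + 2
13 + 6
13 + 5 + 1
…and 42 more, for 54 total.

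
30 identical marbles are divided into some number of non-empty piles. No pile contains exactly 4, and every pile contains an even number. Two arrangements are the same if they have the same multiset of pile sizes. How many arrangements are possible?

Systematic enumeration (by largest part, then next-largest, …) yields 75.

75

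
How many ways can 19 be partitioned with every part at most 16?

There are 486 such partitions.

486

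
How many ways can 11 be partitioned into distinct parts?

They are:
11
1+10
2+9
3+8
1+2+8
4+7
1+3+7
5+6
1+4+6
2+3+6
2+4+5
1+2+3+5

12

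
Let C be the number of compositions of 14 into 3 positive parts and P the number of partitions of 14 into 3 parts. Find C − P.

62

Compositions: C(13,2) = 78.
Partitions of 14 into exactly 3 parts: 16.
Difference: 78 − 16 = 62.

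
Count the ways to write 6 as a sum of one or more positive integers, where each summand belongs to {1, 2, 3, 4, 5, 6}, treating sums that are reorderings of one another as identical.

11

Enumerating:
6
5,1
4,2
4,1,1
3,3
3,2,1
3,1,1,1
2,2,2
2,2,1,1
2,1,1,1,1
1,1,1,1,1,1
That's 11 in total.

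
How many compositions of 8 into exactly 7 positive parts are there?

7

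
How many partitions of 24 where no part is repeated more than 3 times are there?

There are 722 such partitions.

722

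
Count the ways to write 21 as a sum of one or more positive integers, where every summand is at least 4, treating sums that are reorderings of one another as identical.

27

A partial list (first 12 by largest part):
21
4+17
5+16
6+15
7+14
8+13
4+4+13
9+12
4+5+12
10+11
4+6+11
5+5+11
…and 15 more, for 27 total.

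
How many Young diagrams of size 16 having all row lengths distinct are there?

A partial list (first 12 by largest part):
16
1, 15
2, 14
3, 13
1, 2, 13
4, 12
1, 3, 12
5, 11
1, 4, 11
2, 3, 11
6, 10
1, 5, 10
…and 20 more, for 32 total.

32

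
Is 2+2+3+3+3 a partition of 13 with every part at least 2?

Yes

The parts sum to 13, and the condition 'every summand is at least 2' holds.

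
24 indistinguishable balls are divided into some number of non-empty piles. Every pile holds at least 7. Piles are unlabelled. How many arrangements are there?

The partitions of 24 that satisfy the conditions:
24
17 + 7
16 + 8
15 + 9
14 + 10
13 + 11
12 + 12
10 + 7 + 7
9 + 8 + 7
8 + 8 + 8

10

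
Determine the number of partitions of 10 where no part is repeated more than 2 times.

22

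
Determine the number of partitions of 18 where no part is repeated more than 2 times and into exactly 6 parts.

18

Enumerating:
9, 3, 2, 2, 1, 1
8, 4, 2, 2, 1, 1
8, 3, 3, 2, 1, 1
7, 5, 2, 2, 1, 1
7, 4, 3, 2, 1, 1
7, 3, 3, 2, 2, 1
6, 6, 2, 2, 1, 1
6, 5, 3, 2, 1, 1
6, 4, 4, 2, 1, 1
6, 4, 3, 3, 1, 1
6, 4, 3, 2, 2, 1
5, 5, 4, 2, 1, 1
5, 5, 3, 3, 1, 1
5, 5, 3, 2, 2, 1
5, 4, 4, 3, 1, 1
5, 4, 4, 2, 2, 1
5, 4, 3, 3, 2, 1
4, 4, 3, 3, 2, 2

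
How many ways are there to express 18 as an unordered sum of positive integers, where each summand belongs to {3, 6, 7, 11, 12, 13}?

7

They are:
12,6
12,3,3
11,7
6,6,6
6,6,3,3
6,3,3,3,3
3,3,3,3,3,3
That's 7 in total.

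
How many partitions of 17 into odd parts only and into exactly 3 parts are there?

8

Enumerating:
15 + 1 + 1
13 + 3 + 1
11 + 5 + 1
11 + 3 + 3
9 + 7 + 1
9 + 5 + 3
7 + 7 + 3
7 + 5 + 5
Counting gives 8.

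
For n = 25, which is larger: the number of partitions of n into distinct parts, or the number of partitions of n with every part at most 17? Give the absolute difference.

Partitions of 25 into distinct parts: 142.
Partitions of 25 with every part at most 17: 1913.
|142 − 1913| = 1771.

1771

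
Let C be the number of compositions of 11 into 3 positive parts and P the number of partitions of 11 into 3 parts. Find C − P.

35

Ordered (compositions into 3 parts): C(10,2) = 45.
Partitions of 11 into exactly 3 parts: 10.
Difference: 45 − 10 = 35.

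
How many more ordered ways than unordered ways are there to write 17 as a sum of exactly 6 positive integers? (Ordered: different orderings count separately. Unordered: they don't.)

4324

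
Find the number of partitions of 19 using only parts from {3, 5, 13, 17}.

2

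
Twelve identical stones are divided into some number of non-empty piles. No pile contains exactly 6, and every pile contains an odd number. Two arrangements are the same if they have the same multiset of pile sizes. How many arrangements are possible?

They are:
11+1
9+3
9+1+1+1
7+5
7+3+1+1
7+1+1+1+1+1
5+5+1+1
5+3+3+1
5+3+1+1+1+1
5+1+1+1+1+1+1+1
3+3+3+3
3+3+3+1+1+1
3+3+1+1+1+1+1+1
3+1+1+1+1+1+1+1+1+1
1+1+1+1+1+1+1+1+1+1+1+1
Counting gives 15.

15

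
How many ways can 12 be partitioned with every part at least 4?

5

The partitions of 12 that satisfy the conditions:
12
8,4
7,5
6,6
4,4,4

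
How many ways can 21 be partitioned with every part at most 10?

There are 653 such partitions.

653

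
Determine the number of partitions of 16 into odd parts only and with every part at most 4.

6

The partitions of 16 that satisfy the conditions:
3+3+3+3+3+1
3+3+3+3+1+1+1+1
3+3+3+1+1+1+1+1+1+1
3+3+1+1+1+1+1+1+1+1+1+1
3+1+1+1+1+1+1+1+1+1+1+1+1+1
1+1+1+1+1+1+1+1+1+1+1+1+1+1+1+1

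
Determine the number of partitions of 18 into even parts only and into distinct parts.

Enumerating:
18
16 + 2
14 + 4
12 + 6
12 + 4 + 2
10 + 8
10 + 6 + 2
8 + 6 + 4
Counting gives 8.

8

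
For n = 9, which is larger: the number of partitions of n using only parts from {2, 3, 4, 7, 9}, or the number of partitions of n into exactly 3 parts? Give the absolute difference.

Partitions of 9 using only parts from {2, 3, 4, 7, 9}: 5.
Partitions of 9 into exactly 3 parts: 7.
|5 − 7| = 2.

2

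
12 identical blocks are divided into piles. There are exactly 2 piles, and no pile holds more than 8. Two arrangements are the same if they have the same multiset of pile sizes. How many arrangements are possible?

3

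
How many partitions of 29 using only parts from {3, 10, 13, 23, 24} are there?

4

They are:
23+3+3
13+13+3
13+10+3+3
10+10+3+3+3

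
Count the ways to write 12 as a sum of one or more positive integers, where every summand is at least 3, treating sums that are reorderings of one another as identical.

9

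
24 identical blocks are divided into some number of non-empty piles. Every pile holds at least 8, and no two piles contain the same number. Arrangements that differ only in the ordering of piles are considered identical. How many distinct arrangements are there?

5

Enumerating:
24
8, 16
9, 15
10, 14
11, 13
That's 5 in total.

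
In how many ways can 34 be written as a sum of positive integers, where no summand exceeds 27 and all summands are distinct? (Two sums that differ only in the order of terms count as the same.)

498

There are 498 such partitions.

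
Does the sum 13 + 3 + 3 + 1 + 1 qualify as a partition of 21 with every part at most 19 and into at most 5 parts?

Yes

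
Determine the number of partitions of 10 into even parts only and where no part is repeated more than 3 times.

6

Listing the qualifying partitions of 10:
10
8,2
6,4
6,2,2
4,4,2
4,2,2,2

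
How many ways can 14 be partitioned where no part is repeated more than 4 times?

There are 100 such partitions.

100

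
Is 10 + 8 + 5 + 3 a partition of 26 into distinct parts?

The parts sum to 26, and the condition 'all summands are distinct' holds.

Yes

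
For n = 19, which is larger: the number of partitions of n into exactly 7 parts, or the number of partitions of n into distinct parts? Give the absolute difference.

Partitions of 19 into exactly 7 parts: 65.
Partitions of 19 into distinct parts: 54.
|65 − 54| = 11.

11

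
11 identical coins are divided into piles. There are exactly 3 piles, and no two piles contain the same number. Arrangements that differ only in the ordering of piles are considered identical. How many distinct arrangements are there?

The partitions of 11 that satisfy the conditions:
8,2,1
7,3,1
6,4,1
6,3,2
5,4,2

5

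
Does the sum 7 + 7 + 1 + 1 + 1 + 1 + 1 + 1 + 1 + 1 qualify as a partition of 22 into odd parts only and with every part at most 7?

Yes

The parts sum to 22, and the condition 'every summand is odd' holds; the condition 'no summand exceeds 7' holds.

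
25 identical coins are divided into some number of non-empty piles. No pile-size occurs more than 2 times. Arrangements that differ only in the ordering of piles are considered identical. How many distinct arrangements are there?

513

Enumerating by decreasing first part gives 513 partitions in all.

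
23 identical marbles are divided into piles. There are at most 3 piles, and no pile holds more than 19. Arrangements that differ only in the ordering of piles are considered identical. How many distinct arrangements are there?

50

A partial list (first 12 by largest part):
19,4
19,3,1
19,2,2
18,5
18,4,1
18,3,2
17,6
17,5,1
17,4,2
17,3,3
16,7
16,6,1
…and 38 more, for 50 total.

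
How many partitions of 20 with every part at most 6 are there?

A full systematic count gives 282.

282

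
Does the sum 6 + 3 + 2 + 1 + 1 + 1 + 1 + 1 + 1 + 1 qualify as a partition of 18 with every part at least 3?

No

The parts sum to 18, and the condition 'every summand is at least 3' is violated.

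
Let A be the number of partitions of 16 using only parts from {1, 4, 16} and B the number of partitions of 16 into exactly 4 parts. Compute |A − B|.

Partitions of 16 using only parts from {1, 4, 16}: 6.
Partitions of 16 into exactly 4 parts: 34.
|6 − 34| = 28.

28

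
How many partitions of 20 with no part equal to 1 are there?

Direct enumeration gives 137 partitions.

137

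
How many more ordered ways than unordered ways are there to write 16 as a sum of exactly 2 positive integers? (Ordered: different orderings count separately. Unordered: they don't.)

Compositions: C(15,1) = 15.
Unordered (partitions into 2 parts): 8.
Difference: 15 − 8 = 7.

7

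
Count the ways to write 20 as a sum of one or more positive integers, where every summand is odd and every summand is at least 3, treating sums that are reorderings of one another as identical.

10

They are:
3 + 17
5 + 15
7 + 13
9 + 11
3 + 3 + 3 + 11
3 + 3 + 5 + 9
3 + 3 + 7 + 7
3 + 5 + 5 + 7
5 + 5 + 5 + 5
3 + 3 + 3 + 3 + 3 + 5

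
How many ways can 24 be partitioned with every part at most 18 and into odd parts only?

Enumerating by decreasing first part gives 116 partitions in all.

116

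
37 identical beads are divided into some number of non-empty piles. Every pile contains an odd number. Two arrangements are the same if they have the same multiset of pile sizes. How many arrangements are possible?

760

There are 760 such partitions.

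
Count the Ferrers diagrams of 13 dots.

101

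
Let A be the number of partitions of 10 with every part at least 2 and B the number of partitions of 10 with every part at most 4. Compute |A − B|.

11

Partitions of 10 with every part at least 2: 12.
Partitions of 10 with every part at most 4: 23.
|12 − 23| = 11.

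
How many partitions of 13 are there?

101

A full systematic count gives 101.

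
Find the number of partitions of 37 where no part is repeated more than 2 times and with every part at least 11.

They are:
37
26+11
25+12
24+13
23+14
22+15
21+16
20+17
19+18
15+11+11
14+12+11
13+13+11
13+12+12
That's 13 in total.

13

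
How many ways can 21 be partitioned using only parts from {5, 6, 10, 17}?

The partitions of 21 that satisfy the conditions:
10+6+5
6+5+5+5

2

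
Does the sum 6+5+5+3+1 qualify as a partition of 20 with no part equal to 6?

No

The parts sum to 20, and the condition 'no summand equals 6' is violated.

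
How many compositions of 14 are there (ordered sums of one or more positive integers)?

8192

The number of compositions of n is 2^(n−1); here 2^13 = 8192.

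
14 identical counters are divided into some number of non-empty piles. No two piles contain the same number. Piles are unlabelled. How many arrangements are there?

22

Enumerating:
14
13 + 1
12 + 2
11 + 3
11 + 2 + 1
10 + 4
10 + 3 + 1
9 + 5
9 + 4 + 1
9 + 3 + 2
8 + 6
8 + 5 + 1
8 + 4 + 2
8 + 3 + 2 + 1
7 + 6 + 1
7 + 5 + 2
7 + 4 + 3
7 + 4 + 2 + 1
6 + 5 + 3
6 + 5 + 2 + 1
6 + 4 + 3 + 1
5 + 4 + 3 + 2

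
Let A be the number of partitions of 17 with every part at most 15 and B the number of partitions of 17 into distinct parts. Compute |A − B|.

257

Partitions of 17 with every part at most 15: 295.
Partitions of 17 into distinct parts: 38.
|295 − 38| = 257.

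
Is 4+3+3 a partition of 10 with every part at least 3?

The parts sum to 10, and the condition 'every summand is at least 3' holds.

Yes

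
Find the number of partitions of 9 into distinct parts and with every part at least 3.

Enumerating:
9
6, 3
5, 4

3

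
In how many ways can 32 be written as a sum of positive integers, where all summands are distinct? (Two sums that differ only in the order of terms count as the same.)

390

Systematic enumeration (by largest part, then next-largest, …) yields 390.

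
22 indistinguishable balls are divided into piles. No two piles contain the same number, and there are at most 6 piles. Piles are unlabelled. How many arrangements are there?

Systematic enumeration (by largest part, then next-largest, …) yields 89.

89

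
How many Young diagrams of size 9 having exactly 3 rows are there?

7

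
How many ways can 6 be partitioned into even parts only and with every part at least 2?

Enumerating:
6
4, 2
2, 2, 2

3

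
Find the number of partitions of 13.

101

Systematic enumeration (by largest part, then next-largest, …) yields 101.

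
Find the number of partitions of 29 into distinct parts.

Systematic enumeration (by largest part, then next-largest, …) yields 256.

256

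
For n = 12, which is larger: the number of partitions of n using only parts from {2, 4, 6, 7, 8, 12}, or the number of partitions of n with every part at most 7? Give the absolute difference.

Partitions of 12 using only parts from {2, 4, 6, 7, 8, 12}: 10.
Partitions of 12 with every part at most 7: 65.
|10 − 65| = 55.

55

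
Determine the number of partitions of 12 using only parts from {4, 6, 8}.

They are:
8,4
6,6
4,4,4
That's 3 in total.

3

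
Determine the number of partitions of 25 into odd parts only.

A full systematic count gives 142.

142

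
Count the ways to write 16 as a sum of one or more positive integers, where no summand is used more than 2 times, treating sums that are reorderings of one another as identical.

89

A full systematic count gives 89.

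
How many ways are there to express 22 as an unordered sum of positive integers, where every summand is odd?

89

Counting exhaustively, 89 partitions satisfy the conditions.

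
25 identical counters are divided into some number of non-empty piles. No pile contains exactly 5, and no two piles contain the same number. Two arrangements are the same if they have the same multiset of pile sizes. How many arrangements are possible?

97

There are 97 such partitions.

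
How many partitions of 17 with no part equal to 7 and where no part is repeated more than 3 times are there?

137

Direct enumeration gives 137 partitions.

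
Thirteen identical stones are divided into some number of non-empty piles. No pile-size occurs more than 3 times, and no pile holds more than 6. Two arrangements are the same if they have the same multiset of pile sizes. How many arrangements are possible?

There are too many to list fully; the first 12 (by largest part) are:
6, 6, 1
6, 5, 2
6, 5, 1, 1
6, 4, 3
6, 4, 2, 1
6, 4, 1, 1, 1
6, 3, 3, 1
6, 3, 2, 2
6, 3, 2, 1, 1
6, 2, 2, 2, 1
6, 2, 2, 1, 1, 1
5, 5, 3
…and 26 more, for 38 total.

38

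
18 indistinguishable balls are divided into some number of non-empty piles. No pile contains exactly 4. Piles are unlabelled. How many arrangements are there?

There are 250 such partitions.

250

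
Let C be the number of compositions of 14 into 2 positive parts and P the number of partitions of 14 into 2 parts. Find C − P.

Ordered (compositions into 2 parts): C(13,1) = 13.
Unordered (partitions into 2 parts): 7.
Difference: 13 − 7 = 6.

6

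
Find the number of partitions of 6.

The partitions of 6 that satisfy the conditions:
6
5+1
4+2
4+1+1
3+3
3+2+1
3+1+1+1
2+2+2
2+2+1+1
2+1+1+1+1
1+1+1+1+1+1
That's 11 in total.

11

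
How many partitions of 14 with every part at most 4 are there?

47

A partial list (first 12 by largest part):
2, 4, 4, 4
1, 1, 4, 4, 4
3, 3, 4, 4
1, 2, 3, 4, 4
1, 1, 1, 3, 4, 4
2, 2, 2, 4, 4
1, 1, 2, 2, 4, 4
1, 1, 1, 1, 2, 4, 4
1, 1, 1, 1, 1, 1, 4, 4
1, 3, 3, 3, 4
2, 2, 3, 3, 4
1, 1, 2, 3, 3, 4
…and 35 more, for 47 total.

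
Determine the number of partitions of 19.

490

A full systematic count gives 490.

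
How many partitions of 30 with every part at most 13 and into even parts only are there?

110

There are 110 such partitions.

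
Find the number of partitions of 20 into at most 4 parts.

Systematic enumeration (by largest part, then next-largest, …) yields 108.

108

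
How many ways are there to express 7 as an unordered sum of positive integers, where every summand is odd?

Listing the qualifying partitions of 7:
7
5, 1, 1
3, 3, 1
3, 1, 1, 1, 1
1, 1, 1, 1, 1, 1, 1
Counting gives 5.

5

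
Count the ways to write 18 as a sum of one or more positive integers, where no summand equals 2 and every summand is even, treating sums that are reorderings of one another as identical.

8

Listing the qualifying partitions of 18:
18
14+4
12+6
10+8
10+4+4
8+6+4
6+6+6
6+4+4+4
That's 8 in total.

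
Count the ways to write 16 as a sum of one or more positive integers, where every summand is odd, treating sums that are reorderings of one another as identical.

There are too many to list fully; the first 12 (by largest part) are:
1,15
3,13
1,1,1,13
5,11
1,1,3,11
1,1,1,1,1,11
7,9
1,1,5,9
1,3,3,9
1,1,1,1,3,9
1,1,1,1,1,1,1,9
1,1,7,7
…and 20 more, for 32 total.

32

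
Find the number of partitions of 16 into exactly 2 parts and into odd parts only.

Enumerating:
15+1
13+3
11+5
9+7

4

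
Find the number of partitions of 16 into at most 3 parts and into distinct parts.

22

Enumerating:
16
1, 15
2, 14
3, 13
1, 2, 13
4, 12
1, 3, 12
5, 11
1, 4, 11
2, 3, 11
6, 10
1, 5, 10
2, 4, 10
7, 9
1, 6, 9
2, 5, 9
3, 4, 9
1, 7, 8
2, 6, 8
3, 5, 8
3, 6, 7
4, 5, 7
Counting gives 22.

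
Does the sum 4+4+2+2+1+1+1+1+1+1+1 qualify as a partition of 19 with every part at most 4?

Yes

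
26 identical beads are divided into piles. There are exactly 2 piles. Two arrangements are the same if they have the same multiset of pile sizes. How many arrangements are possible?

They are:
25+1
24+2
23+3
22+4
21+5
20+6
19+7
18+8
17+9
16+10
15+11
14+12
13+13
Counting gives 13.

13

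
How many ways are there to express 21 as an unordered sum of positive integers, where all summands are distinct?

Systematic enumeration (by largest part, then next-largest, …) yields 76.

76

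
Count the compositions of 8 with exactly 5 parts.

35

By stars and bars with positive parts, the count is C(7,4) = 35.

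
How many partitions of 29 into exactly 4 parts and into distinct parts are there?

Systematic enumeration (by largest part, then next-largest, …) yields 94.

94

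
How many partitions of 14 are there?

Counting exhaustively, 135 partitions satisfy the conditions.

135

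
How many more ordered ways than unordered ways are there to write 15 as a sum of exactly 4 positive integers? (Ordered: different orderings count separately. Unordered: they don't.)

Ordered (compositions into 4 parts): C(14,3) = 364.
Unordered (partitions into 4 parts): 27.
Difference: 364 − 27 = 337.

337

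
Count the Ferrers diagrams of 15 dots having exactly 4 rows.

27

There are too many to list fully; the first 12 (by largest part) are:
12 + 1 + 1 + 1
11 + 2 + 1 + 1
10 + 3 + 1 + 1
10 + 2 + 2 + 1
9 + 4 + 1 + 1
9 + 3 + 2 + 1
9 + 2 + 2 + 2
8 + 5 + 1 + 1
8 + 4 + 2 + 1
8 + 3 + 3 + 1
8 + 3 + 2 + 2
7 + 6 + 1 + 1
…and 15 more, for 27 total.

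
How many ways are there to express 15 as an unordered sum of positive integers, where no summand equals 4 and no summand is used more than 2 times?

A partial list (first 12 by largest part):
15
14, 1
13, 2
13, 1, 1
12, 3
12, 2, 1
11, 3, 1
11, 2, 2
11, 2, 1, 1
10, 5
10, 3, 2
10, 3, 1, 1
…and 33 more, for 45 total.

45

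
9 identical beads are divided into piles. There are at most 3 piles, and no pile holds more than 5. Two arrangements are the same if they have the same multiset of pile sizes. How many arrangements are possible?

6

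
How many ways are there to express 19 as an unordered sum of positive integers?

490

There are 490 such partitions.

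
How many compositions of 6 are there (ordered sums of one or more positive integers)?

32

Each of the 5 gaps between 6 units is either a break or not: 2^5 = 32.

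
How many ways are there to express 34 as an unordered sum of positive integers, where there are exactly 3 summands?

96

A full systematic count gives 96.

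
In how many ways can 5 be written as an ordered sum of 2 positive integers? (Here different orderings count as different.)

4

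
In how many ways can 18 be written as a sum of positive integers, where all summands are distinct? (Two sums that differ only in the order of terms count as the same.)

There are too many to list fully; the first 12 (by largest part) are:
18
1+17
2+16
3+15
1+2+15
4+14
1+3+14
5+13
1+4+13
2+3+13
6+12
1+5+12
…and 34 more, for 46 total.

46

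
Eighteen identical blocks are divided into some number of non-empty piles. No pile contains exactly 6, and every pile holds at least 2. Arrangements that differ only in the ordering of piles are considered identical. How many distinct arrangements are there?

There are too many to list fully; the first 12 (by largest part) are:
18
16, 2
15, 3
14, 4
14, 2, 2
13, 5
13, 3, 2
12, 4, 2
12, 3, 3
12, 2, 2, 2
11, 7
11, 5, 2
…and 55 more, for 67 total.

67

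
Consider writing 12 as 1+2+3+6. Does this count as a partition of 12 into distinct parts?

Yes

The parts sum to 12, and the condition 'all summands are distinct' holds.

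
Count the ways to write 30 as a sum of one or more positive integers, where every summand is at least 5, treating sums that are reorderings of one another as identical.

A partial list (first 12 by largest part):
30
5+25
6+24
7+23
8+22
9+21
10+20
5+5+20
11+19
5+6+19
12+18
5+7+18
…and 58 more, for 70 total.

70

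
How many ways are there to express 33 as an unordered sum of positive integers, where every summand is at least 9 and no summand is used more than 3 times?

They are:
33
24, 9
23, 10
22, 11
21, 12
20, 13
19, 14
18, 15
17, 16
15, 9, 9
14, 10, 9
13, 11, 9
13, 10, 10
12, 12, 9
12, 11, 10
11, 11, 11

16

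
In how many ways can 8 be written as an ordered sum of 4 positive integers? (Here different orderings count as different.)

35

Place 3 bars in the 7 internal gaps of a row of 8 dots: C(7,3) = 35.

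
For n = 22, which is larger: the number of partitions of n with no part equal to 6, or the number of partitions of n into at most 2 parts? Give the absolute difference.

Partitions of 22 with no part equal to 6: 771.
Partitions of 22 into at most 2 parts: 12.
|771 − 12| = 759.

759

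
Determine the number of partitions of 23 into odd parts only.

104

A full systematic count gives 104.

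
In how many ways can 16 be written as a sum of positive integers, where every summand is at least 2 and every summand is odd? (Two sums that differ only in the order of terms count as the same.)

They are:
13,3
11,5
9,7
7,3,3,3
5,5,3,3

5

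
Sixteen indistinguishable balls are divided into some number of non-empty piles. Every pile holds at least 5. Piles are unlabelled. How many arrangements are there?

Listing the qualifying partitions of 16:
16
5 + 11
6 + 10
7 + 9
8 + 8
5 + 5 + 6

6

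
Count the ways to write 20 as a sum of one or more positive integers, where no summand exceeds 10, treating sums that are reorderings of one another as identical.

530

Counting exhaustively, 530 partitions satisfy the conditions.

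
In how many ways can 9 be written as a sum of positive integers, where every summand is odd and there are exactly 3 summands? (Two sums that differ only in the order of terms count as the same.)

3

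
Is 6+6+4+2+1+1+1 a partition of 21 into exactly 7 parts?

Yes

The parts sum to 21, and the condition 'there are exactly 7 summands' holds.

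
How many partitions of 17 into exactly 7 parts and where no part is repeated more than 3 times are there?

15

Listing the qualifying partitions of 17:
1 + 1 + 1 + 2 + 2 + 2 + 8
1 + 1 + 1 + 2 + 2 + 3 + 7
1 + 1 + 1 + 2 + 2 + 4 + 6
1 + 1 + 1 + 2 + 3 + 3 + 6
1 + 1 + 2 + 2 + 2 + 3 + 6
1 + 1 + 1 + 2 + 2 + 5 + 5
1 + 1 + 1 + 2 + 3 + 4 + 5
1 + 1 + 2 + 2 + 2 + 4 + 5
1 + 1 + 1 + 3 + 3 + 3 + 5
1 + 1 + 2 + 2 + 3 + 3 + 5
1 + 1 + 1 + 2 + 4 + 4 + 4
1 + 1 + 1 + 3 + 3 + 4 + 4
1 + 1 + 2 + 2 + 3 + 4 + 4
1 + 1 + 2 + 3 + 3 + 3 + 4
1 + 2 + 2 + 2 + 3 + 3 + 4
That's 15 in total.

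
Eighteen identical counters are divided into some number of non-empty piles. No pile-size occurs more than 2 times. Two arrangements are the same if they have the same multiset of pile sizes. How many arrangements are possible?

A full systematic count gives 135.

135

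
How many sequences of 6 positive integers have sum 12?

462

Equivalently, choose which 5 of the 11 gaps become plus signs: C(11,5) = 462.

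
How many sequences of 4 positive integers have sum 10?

84

Place 3 bars in the 9 internal gaps of a row of 10 dots: C(9,3) = 84.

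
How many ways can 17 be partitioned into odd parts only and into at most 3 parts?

9

They are:
17
15, 1, 1
13, 3, 1
11, 5, 1
11, 3, 3
9, 7, 1
9, 5, 3
7, 7, 3
7, 5, 5
Counting gives 9.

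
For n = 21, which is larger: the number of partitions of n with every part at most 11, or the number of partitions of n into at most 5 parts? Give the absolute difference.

Partitions of 21 with every part at most 11: 695.
Partitions of 21 into at most 5 parts: 221.
|695 − 221| = 474.

474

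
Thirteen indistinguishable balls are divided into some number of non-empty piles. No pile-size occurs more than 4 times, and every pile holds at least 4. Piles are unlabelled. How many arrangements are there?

5

Listing the qualifying partitions of 13:
13
9, 4
8, 5
7, 6
5, 4, 4
Counting gives 5.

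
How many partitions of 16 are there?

231

A full systematic count gives 231.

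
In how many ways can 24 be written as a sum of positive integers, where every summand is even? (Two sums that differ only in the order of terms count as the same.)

There are 77 such partitions.

77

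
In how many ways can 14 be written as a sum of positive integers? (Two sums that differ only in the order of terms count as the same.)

135

A full systematic count gives 135.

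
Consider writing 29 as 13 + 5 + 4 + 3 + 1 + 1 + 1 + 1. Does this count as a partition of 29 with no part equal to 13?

The parts sum to 29, and the condition 'no summand equals 13' is violated.

No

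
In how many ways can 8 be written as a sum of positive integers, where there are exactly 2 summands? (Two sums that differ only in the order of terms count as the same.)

Enumerating:
7,1
6,2
5,3
4,4

4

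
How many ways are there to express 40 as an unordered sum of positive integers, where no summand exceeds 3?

A full systematic count gives 154.

154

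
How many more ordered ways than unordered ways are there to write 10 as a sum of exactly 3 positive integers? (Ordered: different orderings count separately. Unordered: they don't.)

Compositions: C(9,2) = 36.
Unordered (partitions into 3 parts): 8.
Difference: 36 − 8 = 28.

28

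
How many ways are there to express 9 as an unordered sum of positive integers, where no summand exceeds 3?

They are:
3+3+3
1+2+3+3
1+1+1+3+3
2+2+2+3
1+1+2+2+3
1+1+1+1+2+3
1+1+1+1+1+1+3
1+2+2+2+2
1+1+1+2+2+2
1+1+1+1+1+2+2
1+1+1+1+1+1+1+2
1+1+1+1+1+1+1+1+1

12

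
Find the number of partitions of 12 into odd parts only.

Enumerating:
1,11
3,9
1,1,1,9
5,7
1,1,3,7
1,1,1,1,1,7
1,1,5,5
1,3,3,5
1,1,1,1,3,5
1,1,1,1,1,1,1,5
3,3,3,3
1,1,1,3,3,3
1,1,1,1,1,1,3,3
1,1,1,1,1,1,1,1,1,3
1,1,1,1,1,1,1,1,1,1,1,1
That's 15 in total.

15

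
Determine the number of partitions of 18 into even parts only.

30

A partial list (first 12 by largest part):
18
16,2
14,4
14,2,2
12,6
12,4,2
12,2,2,2
10,8
10,6,2
10,4,4
10,4,2,2
10,2,2,2,2
…and 18 more, for 30 total.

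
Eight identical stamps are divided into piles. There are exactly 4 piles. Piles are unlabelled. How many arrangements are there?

They are:
5, 1, 1, 1
4, 2, 1, 1
3, 3, 1, 1
3, 2, 2, 1
2, 2, 2, 2

5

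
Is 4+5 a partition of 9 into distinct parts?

Yes

The parts sum to 9, and the condition 'all summands are distinct' holds.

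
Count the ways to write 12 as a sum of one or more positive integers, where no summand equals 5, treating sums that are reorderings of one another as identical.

A partial list (first 12 by largest part):
12
11+1
10+2
10+1+1
9+3
9+2+1
9+1+1+1
8+4
8+3+1
8+2+2
8+2+1+1
8+1+1+1+1
…and 50 more, for 62 total.

62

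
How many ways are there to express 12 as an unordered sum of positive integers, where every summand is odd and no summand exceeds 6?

9

Listing the qualifying partitions of 12:
1+1+5+5
1+3+3+5
1+1+1+1+3+5
1+1+1+1+1+1+1+5
3+3+3+3
1+1+1+3+3+3
1+1+1+1+1+1+3+3
1+1+1+1+1+1+1+1+1+3
1+1+1+1+1+1+1+1+1+1+1+1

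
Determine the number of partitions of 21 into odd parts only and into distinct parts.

8

The partitions of 21 that satisfy the conditions:
21
1,3,17
1,5,15
1,7,13
3,5,13
1,9,11
3,7,11
5,7,9
Counting gives 8.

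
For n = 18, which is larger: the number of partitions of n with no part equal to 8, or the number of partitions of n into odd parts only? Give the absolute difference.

297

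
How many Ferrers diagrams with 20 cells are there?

A full systematic count gives 627.

627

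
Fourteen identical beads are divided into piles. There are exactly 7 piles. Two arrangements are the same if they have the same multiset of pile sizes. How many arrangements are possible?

15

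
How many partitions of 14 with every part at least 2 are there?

A partial list (first 12 by largest part):
14
12, 2
11, 3
10, 4
10, 2, 2
9, 5
9, 3, 2
8, 6
8, 4, 2
8, 3, 3
8, 2, 2, 2
7, 7
…and 22 more, for 34 total.

34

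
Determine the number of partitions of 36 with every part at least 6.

96

Systematic enumeration (by largest part, then next-largest, …) yields 96.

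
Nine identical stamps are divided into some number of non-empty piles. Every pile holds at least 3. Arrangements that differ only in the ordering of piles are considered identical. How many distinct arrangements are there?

4

They are:
9
6,3
5,4
3,3,3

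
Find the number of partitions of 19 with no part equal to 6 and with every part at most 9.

Direct enumeration gives 299 partitions.

299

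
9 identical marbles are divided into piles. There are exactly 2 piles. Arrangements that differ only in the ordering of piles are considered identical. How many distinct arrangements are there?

4

Listing the qualifying partitions of 9:
8, 1
7, 2
6, 3
5, 4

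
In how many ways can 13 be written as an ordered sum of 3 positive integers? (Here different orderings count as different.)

66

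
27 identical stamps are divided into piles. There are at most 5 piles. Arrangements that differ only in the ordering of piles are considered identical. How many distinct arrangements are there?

480

Systematic enumeration (by largest part, then next-largest, …) yields 480.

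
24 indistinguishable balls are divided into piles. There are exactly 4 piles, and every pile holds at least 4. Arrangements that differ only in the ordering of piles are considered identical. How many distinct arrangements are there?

15

The partitions of 24 that satisfy the conditions:
4 + 4 + 4 + 12
4 + 4 + 5 + 11
4 + 4 + 6 + 10
4 + 5 + 5 + 10
4 + 4 + 7 + 9
4 + 5 + 6 + 9
5 + 5 + 5 + 9
4 + 4 + 8 + 8
4 + 5 + 7 + 8
4 + 6 + 6 + 8
5 + 5 + 6 + 8
4 + 6 + 7 + 7
5 + 5 + 7 + 7
5 + 6 + 6 + 7
6 + 6 + 6 + 6
That's 15 in total.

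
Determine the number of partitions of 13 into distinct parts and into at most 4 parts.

Enumerating:
13
12,1
11,2
10,3
10,2,1
9,4
9,3,1
8,5
8,4,1
8,3,2
7,6
7,5,1
7,4,2
7,3,2,1
6,5,2
6,4,3
6,4,2,1
5,4,3,1

18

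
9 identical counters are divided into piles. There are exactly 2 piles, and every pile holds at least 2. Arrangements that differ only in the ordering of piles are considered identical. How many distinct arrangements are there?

They are:
2, 7
3, 6
4, 5

3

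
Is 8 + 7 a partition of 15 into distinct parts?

The parts sum to 15, and the condition 'all summands are distinct' holds.

Yes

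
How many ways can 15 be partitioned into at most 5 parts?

84

Systematic enumeration (by largest part, then next-largest, …) yields 84.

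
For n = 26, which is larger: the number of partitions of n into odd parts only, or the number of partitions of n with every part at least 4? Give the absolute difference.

95

Partitions of 26 into odd parts only: 165.
Partitions of 26 with every part at least 4: 70.
|165 − 70| = 95.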